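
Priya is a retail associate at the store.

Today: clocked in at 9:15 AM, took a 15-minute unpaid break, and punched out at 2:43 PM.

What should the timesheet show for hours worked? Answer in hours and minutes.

Today: 9:15 AM–2:43 PM = 5 h 28 min; less 15 min break → 5 h 13 min

5 h 13 min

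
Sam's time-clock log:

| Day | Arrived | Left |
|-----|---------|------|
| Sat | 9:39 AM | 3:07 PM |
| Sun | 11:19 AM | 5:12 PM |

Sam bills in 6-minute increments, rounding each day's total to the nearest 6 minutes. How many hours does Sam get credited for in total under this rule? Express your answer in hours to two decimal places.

11.40 hours

Sat: 9:39 AM–3:07 PM = 5 h 28 min → rounds to 5 h 30 min
Sun: 11:19 AM–5:12 PM = 5 h 53 min → rounds to 5 h 54 min
Total credited: 11 h 24 min.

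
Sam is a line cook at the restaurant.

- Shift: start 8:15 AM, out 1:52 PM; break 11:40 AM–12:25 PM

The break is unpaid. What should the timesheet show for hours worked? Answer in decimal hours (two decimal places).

Shift: 8:15 AM–1:52 PM = 5 h 37 min; less 45 min break → 4 h 52 min

4.87 hours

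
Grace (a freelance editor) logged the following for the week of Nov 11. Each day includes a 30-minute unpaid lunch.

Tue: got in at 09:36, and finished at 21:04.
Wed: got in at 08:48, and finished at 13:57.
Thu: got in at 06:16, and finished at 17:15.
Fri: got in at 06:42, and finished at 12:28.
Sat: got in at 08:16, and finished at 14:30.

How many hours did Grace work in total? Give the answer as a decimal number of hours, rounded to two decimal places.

Tue: 09:36–21:04 = 11 h 28 min; less 30 min break → 10 h 58 min
Wed: 08:48–13:57 = 5 h 9 min; less 30 min break → 4 h 39 min
Thu: 06:16–17:15 = 10 h 59 min; less 30 min break → 10 h 29 min
Fri: 06:42–12:28 = 5 h 46 min; less 30 min break → 5 h 16 min
Sat: 08:16–14:30 = 6 h 14 min; less 30 min break → 5 h 44 min
Total: 10 h 58 min + 4 h 39 min + 10 h 29 min + 5 h 16 min + 5 h 44 min = 37 h 6 min.

37.10 hours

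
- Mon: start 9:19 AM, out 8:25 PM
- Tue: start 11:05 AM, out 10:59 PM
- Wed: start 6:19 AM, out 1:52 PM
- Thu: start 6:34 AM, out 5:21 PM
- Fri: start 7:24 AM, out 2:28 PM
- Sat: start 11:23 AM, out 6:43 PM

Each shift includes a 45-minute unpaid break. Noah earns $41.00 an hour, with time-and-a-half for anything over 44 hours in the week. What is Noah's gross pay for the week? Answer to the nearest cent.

$2248.85

Mon: 9:19 AM–8:25 PM = 11 h 6 min; less 45 min break → 10 h 21 min
Tue: 11:05 AM–10:59 PM = 11 h 54 min; less 45 min break → 11 h 9 min
Wed: 6:19 AM–1:52 PM = 7 h 33 min; less 45 min break → 6 h 48 min
Thu: 6:34 AM–5:21 PM = 10 h 47 min; less 45 min break → 10 h 2 min
Fri: 7:24 AM–2:28 PM = 7 h 4 min; less 45 min break → 6 h 19 min
Sat: 11:23 AM–6:43 PM = 7 h 20 min; less 45 min break → 6 h 35 min
Total worked: 51 h 14 min = 3074 min.
Regular 44 h 0 min = 2640 min at $41.00/h; overtime 7 h 14 min = 434 min at $61.50/h.
Pay = (2640 × $41.00 + 434 × $61.50) ÷ 60 = $2248.85.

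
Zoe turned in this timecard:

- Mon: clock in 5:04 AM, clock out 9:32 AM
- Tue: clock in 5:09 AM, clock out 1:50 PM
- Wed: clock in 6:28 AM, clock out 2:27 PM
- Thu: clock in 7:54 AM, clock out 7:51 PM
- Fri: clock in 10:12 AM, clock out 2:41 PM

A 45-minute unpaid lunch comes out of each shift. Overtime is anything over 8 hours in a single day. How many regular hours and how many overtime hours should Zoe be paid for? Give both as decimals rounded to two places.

Regular 30.62 hours, overtime 3.20 hours

Mon: 5:04 AM–9:32 AM = 4 h 28 min; less 45 min break → 3 h 43 min
Tue: 5:09 AM–1:50 PM = 8 h 41 min; less 45 min break → 7 h 56 min
Wed: 6:28 AM–2:27 PM = 7 h 59 min; less 45 min break → 7 h 14 min
Thu: 7:54 AM–7:51 PM = 11 h 57 min; less 45 min break → 11 h 12 min
Fri: 10:12 AM–2:41 PM = 4 h 29 min; less 45 min break → 3 h 44 min
Mon reg 3 h 43 min / OT 0 h 0 min; Tue reg 7 h 56 min / OT 0 h 0 min; Wed reg 7 h 14 min / OT 0 h 0 min; Thu reg 8 h 0 min / OT 3 h 12 min; Fri reg 3 h 44 min / OT 0 h 0 min.
Totals: regular 30 h 37 min, overtime 3 h 12 min.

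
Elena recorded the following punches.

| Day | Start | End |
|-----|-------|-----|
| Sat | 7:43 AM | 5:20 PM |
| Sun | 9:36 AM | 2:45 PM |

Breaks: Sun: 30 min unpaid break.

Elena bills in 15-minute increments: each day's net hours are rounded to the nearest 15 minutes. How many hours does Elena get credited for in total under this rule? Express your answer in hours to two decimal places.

Sat: 7:43 AM–5:20 PM = 9 h 37 min → rounds to 9 h 30 min
Sun: 9:36 AM–2:45 PM = 5 h 9 min − 30 min = 4 h 39 min → rounds to 4 h 45 min
Total credited: 14 h 15 min.

14.25 hours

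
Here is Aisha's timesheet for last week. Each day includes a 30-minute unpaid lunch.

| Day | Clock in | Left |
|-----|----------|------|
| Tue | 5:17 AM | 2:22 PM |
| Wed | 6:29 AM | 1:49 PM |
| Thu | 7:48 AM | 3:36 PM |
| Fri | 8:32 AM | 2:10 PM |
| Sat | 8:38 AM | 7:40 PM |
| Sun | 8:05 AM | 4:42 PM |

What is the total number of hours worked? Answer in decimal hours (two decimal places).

46.50 hours

Tue: 5:17 AM–2:22 PM = 9 h 5 min; less 30 min break → 8 h 35 min
Wed: 6:29 AM–1:49 PM = 7 h 20 min; less 30 min break → 6 h 50 min
Thu: 7:48 AM–3:36 PM = 7 h 48 min; less 30 min break → 7 h 18 min
Fri: 8:32 AM–2:10 PM = 5 h 38 min; less 30 min break → 5 h 8 min
Sat: 8:38 AM–7:40 PM = 11 h 2 min; less 30 min break → 10 h 32 min
Sun: 8:05 AM–4:42 PM = 8 h 37 min; less 30 min break → 8 h 7 min
Total: 8 h 35 min + 6 h 50 min + 7 h 18 min + 5 h 8 min + 10 h 32 min + 8 h 7 min = 46 h 30 min.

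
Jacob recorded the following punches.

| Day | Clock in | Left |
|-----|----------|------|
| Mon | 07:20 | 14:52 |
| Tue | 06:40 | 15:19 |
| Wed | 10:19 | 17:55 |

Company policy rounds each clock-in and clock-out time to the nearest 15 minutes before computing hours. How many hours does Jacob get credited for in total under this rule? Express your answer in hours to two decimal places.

Mon: in 07:20→07:15, out 14:52→14:45; 7 h 30 min
Tue: in 06:40→06:45, out 15:19→15:15; 8 h 30 min
Wed: in 10:19→10:15, out 17:55→18:00; 7 h 45 min
Total credited: 23 h 45 min.

23.75 hours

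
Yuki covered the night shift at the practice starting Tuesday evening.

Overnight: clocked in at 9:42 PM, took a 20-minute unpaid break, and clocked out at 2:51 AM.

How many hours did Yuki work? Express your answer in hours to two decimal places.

Overnight: 9:42 PM → midnight = 2 h 18 min; midnight → 2:51 AM = 2 h 51 min; span 5 h 9 min; less 20 min break → 4 h 49 min

4.82 hours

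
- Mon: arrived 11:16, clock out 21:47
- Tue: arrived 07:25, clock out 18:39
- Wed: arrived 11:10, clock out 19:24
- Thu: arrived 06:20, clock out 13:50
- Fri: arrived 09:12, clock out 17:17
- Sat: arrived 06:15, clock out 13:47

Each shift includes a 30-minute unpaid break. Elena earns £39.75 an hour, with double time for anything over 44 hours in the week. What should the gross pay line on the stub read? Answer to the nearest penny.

Mon: 11:16–21:47 = 10 h 31 min; less 30 min break → 10 h 1 min
Tue: 07:25–18:39 = 11 h 14 min; less 30 min break → 10 h 44 min
Wed: 11:10–19:24 = 8 h 14 min; less 30 min break → 7 h 44 min
Thu: 06:20–13:50 = 7 h 30 min; less 30 min break → 7 h 0 min
Fri: 09:12–17:17 = 8 h 5 min; less 30 min break → 7 h 35 min
Sat: 06:15–13:47 = 7 h 32 min; less 30 min break → 7 h 2 min
Total worked: 50 h 6 min = 3006 min.
Regular 44 h 0 min = 2640 min at £39.75/h; overtime 6 h 6 min = 366 min at £79.50/h.
Pay = (2640 × £39.75 + 366 × £79.50) ÷ 60 = £2233.95.

£2233.95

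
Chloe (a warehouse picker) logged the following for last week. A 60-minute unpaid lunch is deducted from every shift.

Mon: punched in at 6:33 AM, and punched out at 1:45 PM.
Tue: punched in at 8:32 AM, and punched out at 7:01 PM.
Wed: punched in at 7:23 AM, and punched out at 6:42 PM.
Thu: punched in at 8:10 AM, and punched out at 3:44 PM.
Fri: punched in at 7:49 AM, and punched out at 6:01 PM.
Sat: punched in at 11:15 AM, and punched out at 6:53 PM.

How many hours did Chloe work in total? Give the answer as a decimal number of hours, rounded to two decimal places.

Mon: 6:33 AM–1:45 PM = 7 h 12 min; less 60 min break → 6 h 12 min
Tue: 8:32 AM–7:01 PM = 10 h 29 min; less 60 min break → 9 h 29 min
Wed: 7:23 AM–6:42 PM = 11 h 19 min; less 60 min break → 10 h 19 min
Thu: 8:10 AM–3:44 PM = 7 h 34 min; less 60 min break → 6 h 34 min
Fri: 7:49 AM–6:01 PM = 10 h 12 min; less 60 min break → 9 h 12 min
Sat: 11:15 AM–6:53 PM = 7 h 38 min; less 60 min break → 6 h 38 min
Total: 6 h 12 min + 9 h 29 min + 10 h 19 min + 6 h 34 min + 9 h 12 min + 6 h 38 min = 48 h 24 min.

48.40 hours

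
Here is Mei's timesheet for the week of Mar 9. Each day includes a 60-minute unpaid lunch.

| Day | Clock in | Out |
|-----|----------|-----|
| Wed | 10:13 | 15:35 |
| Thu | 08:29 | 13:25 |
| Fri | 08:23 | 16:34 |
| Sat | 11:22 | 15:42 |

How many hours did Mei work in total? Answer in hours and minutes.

Wed: 10:13–15:35 = 5 h 22 min; less 60 min break → 4 h 22 min
Thu: 08:29–13:25 = 4 h 56 min; less 60 min break → 3 h 56 min
Fri: 08:23–16:34 = 8 h 11 min; less 60 min break → 7 h 11 min
Sat: 11:22–15:42 = 4 h 20 min; less 60 min break → 3 h 20 min
Total: 4 h 22 min + 3 h 56 min + 7 h 11 min + 3 h 20 min = 18 h 49 min.

18 h 49 min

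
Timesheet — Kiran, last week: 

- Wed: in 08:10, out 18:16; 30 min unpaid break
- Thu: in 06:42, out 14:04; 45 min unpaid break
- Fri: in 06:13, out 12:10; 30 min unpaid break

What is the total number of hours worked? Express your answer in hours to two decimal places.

21.67 hours

Wed: 08:10–18:16 = 10 h 6 min; less 30 min break → 9 h 36 min
Thu: 06:42–14:04 = 7 h 22 min; less 45 min break → 6 h 37 min
Fri: 06:13–12:10 = 5 h 57 min; less 30 min break → 5 h 27 min
Total: 9 h 36 min + 6 h 37 min + 5 h 27 min = 21 h 40 min.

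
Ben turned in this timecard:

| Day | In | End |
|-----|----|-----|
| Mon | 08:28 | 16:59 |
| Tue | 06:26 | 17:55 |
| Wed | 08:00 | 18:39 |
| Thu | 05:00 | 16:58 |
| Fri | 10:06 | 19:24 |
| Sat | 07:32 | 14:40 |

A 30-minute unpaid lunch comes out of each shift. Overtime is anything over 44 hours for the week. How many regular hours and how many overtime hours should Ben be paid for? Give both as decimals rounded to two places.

Mon: 08:28–16:59 = 8 h 31 min; less 30 min break → 8 h 1 min
Tue: 06:26–17:55 = 11 h 29 min; less 30 min break → 10 h 59 min
Wed: 08:00–18:39 = 10 h 39 min; less 30 min break → 10 h 9 min
Thu: 05:00–16:58 = 11 h 58 min; less 30 min break → 11 h 28 min
Fri: 10:06–19:24 = 9 h 18 min; less 30 min break → 8 h 48 min
Sat: 07:32–14:40 = 7 h 8 min; less 30 min break → 6 h 38 min
Total worked: 56 h 3 min = 56.05 h.
Threshold 44 h → overtime 12 h 3 min, regular 44 h 0 min.

Regular 44.00 hours, overtime 12.05 hours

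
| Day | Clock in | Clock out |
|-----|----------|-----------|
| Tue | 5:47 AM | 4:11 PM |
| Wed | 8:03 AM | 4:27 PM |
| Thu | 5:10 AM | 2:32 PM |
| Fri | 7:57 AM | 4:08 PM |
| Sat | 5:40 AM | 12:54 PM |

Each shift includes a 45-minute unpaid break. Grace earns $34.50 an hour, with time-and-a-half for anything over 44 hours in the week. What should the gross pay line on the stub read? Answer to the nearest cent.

$1374.25

Tue: 5:47 AM–4:11 PM = 10 h 24 min; less 45 min break → 9 h 39 min
Wed: 8:03 AM–4:27 PM = 8 h 24 min; less 45 min break → 7 h 39 min
Thu: 5:10 AM–2:32 PM = 9 h 22 min; less 45 min break → 8 h 37 min
Fri: 7:57 AM–4:08 PM = 8 h 11 min; less 45 min break → 7 h 26 min
Sat: 5:40 AM–12:54 PM = 7 h 14 min; less 45 min break → 6 h 29 min
Total worked: 39 h 50 min = 2390 min.
Regular 39 h 50 min = 2390 min at $34.50/h; overtime 0 h 0 min = 0 min at $51.75/h.
Pay = (2390 × $34.50 + 0 × $51.75) ÷ 60 = $1374.25.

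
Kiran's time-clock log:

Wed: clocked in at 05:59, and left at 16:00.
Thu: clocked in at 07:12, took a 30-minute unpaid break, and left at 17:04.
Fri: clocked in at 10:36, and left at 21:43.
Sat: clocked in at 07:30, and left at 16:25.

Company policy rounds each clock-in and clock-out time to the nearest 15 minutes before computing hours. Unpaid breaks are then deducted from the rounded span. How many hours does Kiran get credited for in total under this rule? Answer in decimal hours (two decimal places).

Wed: in 05:59→06:00, out 16:00→16:00; 10 h 0 min
Thu: in 07:12→07:15, out 17:04→17:00; 9 h 45 min − 30 min = 9 h 15 min
Fri: in 10:36→10:30, out 21:43→21:45; 11 h 15 min
Sat: in 07:30→07:30, out 16:25→16:30; 9 h 0 min
Total credited: 39 h 30 min.

39.50 hours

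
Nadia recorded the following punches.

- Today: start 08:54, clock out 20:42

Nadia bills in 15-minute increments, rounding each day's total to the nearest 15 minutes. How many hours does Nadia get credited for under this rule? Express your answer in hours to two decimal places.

11.75 hours

Today: 08:54–20:42 = 11 h 48 min → rounds to 11 h 45 min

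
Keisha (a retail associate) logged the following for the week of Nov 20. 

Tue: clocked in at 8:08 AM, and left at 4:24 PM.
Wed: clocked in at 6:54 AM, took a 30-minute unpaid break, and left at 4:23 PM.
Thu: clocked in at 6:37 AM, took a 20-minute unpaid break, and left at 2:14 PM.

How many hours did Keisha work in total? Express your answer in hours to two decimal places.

Tue: 8:08 AM–4:24 PM = 8 h 16 min
Wed: 6:54 AM–4:23 PM = 9 h 29 min; less 30 min break → 8 h 59 min
Thu: 6:37 AM–2:14 PM = 7 h 37 min; less 20 min break → 7 h 17 min
Total: 8 h 16 min + 8 h 59 min + 7 h 17 min = 24 h 32 min.

24.53 hours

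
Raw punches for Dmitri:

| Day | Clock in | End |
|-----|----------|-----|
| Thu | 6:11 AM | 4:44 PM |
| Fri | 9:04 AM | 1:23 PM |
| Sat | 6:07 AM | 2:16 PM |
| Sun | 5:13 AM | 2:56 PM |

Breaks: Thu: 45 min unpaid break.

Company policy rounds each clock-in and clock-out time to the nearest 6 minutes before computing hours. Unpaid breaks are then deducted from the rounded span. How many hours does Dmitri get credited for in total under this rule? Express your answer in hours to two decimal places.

Thu: in 6:11 AM→6:12 AM, out 4:44 PM→4:42 PM; 10 h 30 min − 45 min = 9 h 45 min
Fri: in 9:04 AM→9:06 AM, out 1:23 PM→1:24 PM; 4 h 18 min
Sat: in 6:07 AM→6:06 AM, out 2:16 PM→2:18 PM; 8 h 12 min
Sun: in 5:13 AM→5:12 AM, out 2:56 PM→2:54 PM; 9 h 42 min
Total credited: 31 h 57 min.

31.95 hours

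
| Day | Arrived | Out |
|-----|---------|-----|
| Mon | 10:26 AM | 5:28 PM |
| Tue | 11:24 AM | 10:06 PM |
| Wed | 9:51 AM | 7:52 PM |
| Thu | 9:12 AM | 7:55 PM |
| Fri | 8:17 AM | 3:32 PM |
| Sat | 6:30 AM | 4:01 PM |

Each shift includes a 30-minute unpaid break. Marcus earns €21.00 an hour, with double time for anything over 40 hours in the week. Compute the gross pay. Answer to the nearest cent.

€1353.80

Mon: 10:26 AM–5:28 PM = 7 h 2 min; less 30 min break → 6 h 32 min
Tue: 11:24 AM–10:06 PM = 10 h 42 min; less 30 min break → 10 h 12 min
Wed: 9:51 AM–7:52 PM = 10 h 1 min; less 30 min break → 9 h 31 min
Thu: 9:12 AM–7:55 PM = 10 h 43 min; less 30 min break → 10 h 13 min
Fri: 8:17 AM–3:32 PM = 7 h 15 min; less 30 min break → 6 h 45 min
Sat: 6:30 AM–4:01 PM = 9 h 31 min; less 30 min break → 9 h 1 min
Total worked: 52 h 14 min = 3134 min.
Regular 40 h 0 min = 2400 min at €21.00/h; overtime 12 h 14 min = 734 min at €42.00/h.
Pay = (2400 × €21.00 + 734 × €42.00) ÷ 60 = €1353.80.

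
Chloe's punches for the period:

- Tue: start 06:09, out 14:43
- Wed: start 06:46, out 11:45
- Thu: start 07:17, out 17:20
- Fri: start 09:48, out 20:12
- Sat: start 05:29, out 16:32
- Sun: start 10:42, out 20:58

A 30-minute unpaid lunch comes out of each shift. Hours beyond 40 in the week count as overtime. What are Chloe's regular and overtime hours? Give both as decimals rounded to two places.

Regular 40.00 hours, overtime 12.32 hours

Tue: 06:09–14:43 = 8 h 34 min; less 30 min break → 8 h 4 min
Wed: 06:46–11:45 = 4 h 59 min; less 30 min break → 4 h 29 min
Thu: 07:17–17:20 = 10 h 3 min; less 30 min break → 9 h 33 min
Fri: 09:48–20:12 = 10 h 24 min; less 30 min break → 9 h 54 min
Sat: 05:29–16:32 = 11 h 3 min; less 30 min break → 10 h 33 min
Sun: 10:42–20:58 = 10 h 16 min; less 30 min break → 9 h 46 min
Total worked: 52 h 19 min = 52.32 h.
Threshold 40 h → overtime 12 h 19 min, regular 40 h 0 min.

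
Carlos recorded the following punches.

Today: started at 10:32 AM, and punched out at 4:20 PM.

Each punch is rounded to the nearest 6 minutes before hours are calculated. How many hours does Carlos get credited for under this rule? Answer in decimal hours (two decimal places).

5.80 hours

Today: in 10:32 AM→10:30 AM, out 4:20 PM→4:18 PM; 5 h 48 min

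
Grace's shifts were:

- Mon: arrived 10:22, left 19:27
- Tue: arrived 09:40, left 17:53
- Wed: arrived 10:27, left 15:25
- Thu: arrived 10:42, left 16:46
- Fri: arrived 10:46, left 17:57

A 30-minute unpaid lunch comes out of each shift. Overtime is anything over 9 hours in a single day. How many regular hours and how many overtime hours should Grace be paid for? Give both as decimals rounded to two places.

Mon: 10:22–19:27 = 9 h 5 min; less 30 min break → 8 h 35 min
Tue: 09:40–17:53 = 8 h 13 min; less 30 min break → 7 h 43 min
Wed: 10:27–15:25 = 4 h 58 min; less 30 min break → 4 h 28 min
Thu: 10:42–16:46 = 6 h 4 min; less 30 min break → 5 h 34 min
Fri: 10:46–17:57 = 7 h 11 min; less 30 min break → 6 h 41 min
Mon reg 8 h 35 min / OT 0 h 0 min; Tue reg 7 h 43 min / OT 0 h 0 min; Wed reg 4 h 28 min / OT 0 h 0 min; Thu reg 5 h 34 min / OT 0 h 0 min; Fri reg 6 h 41 min / OT 0 h 0 min.
Totals: regular 33 h 1 min, overtime 0 h 0 min.

Regular 33.02 hours, overtime 0.00 hours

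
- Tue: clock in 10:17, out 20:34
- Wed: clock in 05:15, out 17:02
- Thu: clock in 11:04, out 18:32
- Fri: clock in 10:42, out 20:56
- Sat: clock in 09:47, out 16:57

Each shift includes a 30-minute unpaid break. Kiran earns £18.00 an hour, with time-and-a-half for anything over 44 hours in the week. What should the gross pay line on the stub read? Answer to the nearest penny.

£803.70

Tue: 10:17–20:34 = 10 h 17 min; less 30 min break → 9 h 47 min
Wed: 05:15–17:02 = 11 h 47 min; less 30 min break → 11 h 17 min
Thu: 11:04–18:32 = 7 h 28 min; less 30 min break → 6 h 58 min
Fri: 10:42–20:56 = 10 h 14 min; less 30 min break → 9 h 44 min
Sat: 09:47–16:57 = 7 h 10 min; less 30 min break → 6 h 40 min
Total worked: 44 h 26 min = 2666 min.
Regular 44 h 0 min = 2640 min at £18.00/h; overtime 0 h 26 min = 26 min at £27.00/h.
Pay = (2640 × £18.00 + 26 × £27.00) ÷ 60 = £803.70.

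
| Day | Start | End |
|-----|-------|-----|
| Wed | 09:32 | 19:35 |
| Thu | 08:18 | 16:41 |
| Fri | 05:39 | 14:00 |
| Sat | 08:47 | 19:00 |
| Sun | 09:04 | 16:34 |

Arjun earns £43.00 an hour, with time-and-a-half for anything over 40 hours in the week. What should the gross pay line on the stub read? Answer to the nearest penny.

Wed: 09:32–19:35 = 10 h 3 min
Thu: 08:18–16:41 = 8 h 23 min
Fri: 05:39–14:00 = 8 h 21 min
Sat: 08:47–19:00 = 10 h 13 min
Sun: 09:04–16:34 = 7 h 30 min
Total worked: 44 h 30 min = 2670 min.
Regular 40 h 0 min = 2400 min at £43.00/h; overtime 4 h 30 min = 270 min at £64.50/h.
Pay = (2400 × £43.00 + 270 × £64.50) ÷ 60 = £2010.25.

£2010.25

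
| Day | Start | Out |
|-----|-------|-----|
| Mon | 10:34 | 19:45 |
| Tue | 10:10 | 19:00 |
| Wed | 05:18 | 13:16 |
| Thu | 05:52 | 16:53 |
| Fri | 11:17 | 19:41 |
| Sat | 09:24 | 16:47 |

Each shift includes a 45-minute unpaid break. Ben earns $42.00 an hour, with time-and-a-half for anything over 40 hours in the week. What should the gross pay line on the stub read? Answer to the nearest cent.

Mon: 10:34–19:45 = 9 h 11 min; less 45 min break → 8 h 26 min
Tue: 10:10–19:00 = 8 h 50 min; less 45 min break → 8 h 5 min
Wed: 05:18–13:16 = 7 h 58 min; less 45 min break → 7 h 13 min
Thu: 05:52–16:53 = 11 h 1 min; less 45 min break → 10 h 16 min
Fri: 11:17–19:41 = 8 h 24 min; less 45 min break → 7 h 39 min
Sat: 09:24–16:47 = 7 h 23 min; less 45 min break → 6 h 38 min
Total worked: 48 h 17 min = 2897 min.
Regular 40 h 0 min = 2400 min at $42.00/h; overtime 8 h 17 min = 497 min at $63.00/h.
Pay = (2400 × $42.00 + 497 × $63.00) ÷ 60 = $2201.85.

$2201.85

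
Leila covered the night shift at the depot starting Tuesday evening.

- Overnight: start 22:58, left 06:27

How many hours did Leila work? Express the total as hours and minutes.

Overnight: 22:58 → midnight = 1 h 2 min; midnight → 06:27 = 6 h 27 min; span 7 h 29 min

7 h 29 min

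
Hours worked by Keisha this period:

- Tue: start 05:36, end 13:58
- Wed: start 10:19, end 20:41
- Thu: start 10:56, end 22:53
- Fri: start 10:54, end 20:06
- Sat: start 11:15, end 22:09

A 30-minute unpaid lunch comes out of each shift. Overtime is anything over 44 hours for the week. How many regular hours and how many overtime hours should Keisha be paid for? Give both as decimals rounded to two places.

Tue: 05:36–13:58 = 8 h 22 min; less 30 min break → 7 h 52 min
Wed: 10:19–20:41 = 10 h 22 min; less 30 min break → 9 h 52 min
Thu: 10:56–22:53 = 11 h 57 min; less 30 min break → 11 h 27 min
Fri: 10:54–20:06 = 9 h 12 min; less 30 min break → 8 h 42 min
Sat: 11:15–22:09 = 10 h 54 min; less 30 min break → 10 h 24 min
Total worked: 48 h 17 min = 48.28 h.
Threshold 44 h → overtime 4 h 17 min, regular 44 h 0 min.

Regular 44.00 hours, overtime 4.28 hours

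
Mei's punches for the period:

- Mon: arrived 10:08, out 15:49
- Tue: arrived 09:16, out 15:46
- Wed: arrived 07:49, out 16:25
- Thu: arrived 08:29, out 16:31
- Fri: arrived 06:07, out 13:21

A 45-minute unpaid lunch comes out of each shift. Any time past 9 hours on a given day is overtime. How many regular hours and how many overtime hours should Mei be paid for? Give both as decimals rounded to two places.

Mon: 10:08–15:49 = 5 h 41 min; less 45 min break → 4 h 56 min
Tue: 09:16–15:46 = 6 h 30 min; less 45 min break → 5 h 45 min
Wed: 07:49–16:25 = 8 h 36 min; less 45 min break → 7 h 51 min
Thu: 08:29–16:31 = 8 h 2 min; less 45 min break → 7 h 17 min
Fri: 06:07–13:21 = 7 h 14 min; less 45 min break → 6 h 29 min
Mon reg 4 h 56 min / OT 0 h 0 min; Tue reg 5 h 45 min / OT 0 h 0 min; Wed reg 7 h 51 min / OT 0 h 0 min; Thu reg 7 h 17 min / OT 0 h 0 min; Fri reg 6 h 29 min / OT 0 h 0 min.
Totals: regular 32 h 18 min, overtime 0 h 0 min.

Regular 32.30 hours, overtime 0.00 hours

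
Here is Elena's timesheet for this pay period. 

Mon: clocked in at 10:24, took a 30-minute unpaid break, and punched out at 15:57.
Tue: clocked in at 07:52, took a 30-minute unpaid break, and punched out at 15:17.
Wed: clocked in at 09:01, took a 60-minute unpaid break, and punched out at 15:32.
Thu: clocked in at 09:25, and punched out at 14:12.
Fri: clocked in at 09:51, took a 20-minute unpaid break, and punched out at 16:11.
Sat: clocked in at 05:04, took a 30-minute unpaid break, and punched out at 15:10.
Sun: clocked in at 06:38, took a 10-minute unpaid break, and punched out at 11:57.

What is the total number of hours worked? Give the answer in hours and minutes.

Mon: 10:24–15:57 = 5 h 33 min; less 30 min break → 5 h 3 min
Tue: 07:52–15:17 = 7 h 25 min; less 30 min break → 6 h 55 min
Wed: 09:01–15:32 = 6 h 31 min; less 60 min break → 5 h 31 min
Thu: 09:25–14:12 = 4 h 47 min
Fri: 09:51–16:11 = 6 h 20 min; less 20 min break → 6 h 0 min
Sat: 05:04–15:10 = 10 h 6 min; less 30 min break → 9 h 36 min
Sun: 06:38–11:57 = 5 h 19 min; less 10 min break → 5 h 9 min
Total: 5 h 3 min + 6 h 55 min + 5 h 31 min + 4 h 47 min + 6 h 0 min + 9 h 36 min + 5 h 9 min = 43 h 1 min.

43 h 1 min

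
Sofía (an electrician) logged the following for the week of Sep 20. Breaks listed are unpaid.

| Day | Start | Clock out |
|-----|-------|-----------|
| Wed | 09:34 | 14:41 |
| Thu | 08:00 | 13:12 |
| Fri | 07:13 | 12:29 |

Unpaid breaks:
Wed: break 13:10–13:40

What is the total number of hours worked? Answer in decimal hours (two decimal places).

Wed: 09:34–14:41 = 5 h 7 min; less 30 min break → 4 h 37 min
Thu: 08:00–13:12 = 5 h 12 min
Fri: 07:13–12:29 = 5 h 16 min
Total: 4 h 37 min + 5 h 12 min + 5 h 16 min = 15 h 5 min.

15.08 hours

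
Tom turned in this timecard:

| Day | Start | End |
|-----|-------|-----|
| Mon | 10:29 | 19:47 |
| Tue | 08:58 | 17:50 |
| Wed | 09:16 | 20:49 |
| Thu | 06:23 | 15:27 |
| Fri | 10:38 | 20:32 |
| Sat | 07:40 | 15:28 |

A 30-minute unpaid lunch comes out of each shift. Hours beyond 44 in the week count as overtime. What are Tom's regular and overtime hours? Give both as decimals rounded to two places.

Mon: 10:29–19:47 = 9 h 18 min; less 30 min break → 8 h 48 min
Tue: 08:58–17:50 = 8 h 52 min; less 30 min break → 8 h 22 min
Wed: 09:16–20:49 = 11 h 33 min; less 30 min break → 11 h 3 min
Thu: 06:23–15:27 = 9 h 4 min; less 30 min break → 8 h 34 min
Fri: 10:38–20:32 = 9 h 54 min; less 30 min break → 9 h 24 min
Sat: 07:40–15:28 = 7 h 48 min; less 30 min break → 7 h 18 min
Total worked: 53 h 29 min = 53.48 h.
Threshold 44 h → overtime 9 h 29 min, regular 44 h 0 min.

Regular 44.00 hours, overtime 9.48 hours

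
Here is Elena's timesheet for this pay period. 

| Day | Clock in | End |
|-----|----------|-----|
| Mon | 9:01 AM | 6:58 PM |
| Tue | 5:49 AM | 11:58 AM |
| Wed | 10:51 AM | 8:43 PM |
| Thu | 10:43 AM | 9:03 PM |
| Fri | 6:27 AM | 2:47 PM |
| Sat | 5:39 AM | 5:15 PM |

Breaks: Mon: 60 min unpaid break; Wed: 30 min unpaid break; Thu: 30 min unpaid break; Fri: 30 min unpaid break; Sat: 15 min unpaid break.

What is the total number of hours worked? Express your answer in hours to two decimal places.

53.48 hours

Mon: 9:01 AM–6:58 PM = 9 h 57 min; less 60 min break → 8 h 57 min
Tue: 5:49 AM–11:58 AM = 6 h 9 min
Wed: 10:51 AM–8:43 PM = 9 h 52 min; less 30 min break → 9 h 22 min
Thu: 10:43 AM–9:03 PM = 10 h 20 min; less 30 min break → 9 h 50 min
Fri: 6:27 AM–2:47 PM = 8 h 20 min; less 30 min break → 7 h 50 min
Sat: 5:39 AM–5:15 PM = 11 h 36 min; less 15 min break → 11 h 21 min
Total: 8 h 57 min + 6 h 9 min + 9 h 22 min + 9 h 50 min + 7 h 50 min + 11 h 21 min = 53 h 29 min.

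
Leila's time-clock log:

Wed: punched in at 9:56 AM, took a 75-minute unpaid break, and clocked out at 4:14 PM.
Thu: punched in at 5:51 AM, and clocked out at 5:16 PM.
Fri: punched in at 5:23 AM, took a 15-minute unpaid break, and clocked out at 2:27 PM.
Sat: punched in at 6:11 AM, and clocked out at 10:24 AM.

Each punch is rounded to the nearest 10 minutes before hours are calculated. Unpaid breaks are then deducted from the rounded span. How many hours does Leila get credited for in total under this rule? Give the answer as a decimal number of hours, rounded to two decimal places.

Wed: in 9:56 AM→10:00 AM, out 4:14 PM→4:10 PM; 6 h 10 min − 75 min = 4 h 55 min
Thu: in 5:51 AM→5:50 AM, out 5:16 PM→5:20 PM; 11 h 30 min
Fri: in 5:23 AM→5:20 AM, out 2:27 PM→2:30 PM; 9 h 10 min − 15 min = 8 h 55 min
Sat: in 6:11 AM→6:10 AM, out 10:24 AM→10:20 AM; 4 h 10 min
Total credited: 29 h 30 min.

29.50 hours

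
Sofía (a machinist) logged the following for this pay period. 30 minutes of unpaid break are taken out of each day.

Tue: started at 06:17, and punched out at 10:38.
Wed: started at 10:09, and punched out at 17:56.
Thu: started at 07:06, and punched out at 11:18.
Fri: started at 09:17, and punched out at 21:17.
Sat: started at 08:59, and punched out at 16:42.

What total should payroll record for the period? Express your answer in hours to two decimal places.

Tue: 06:17–10:38 = 4 h 21 min; less 30 min break → 3 h 51 min
Wed: 10:09–17:56 = 7 h 47 min; less 30 min break → 7 h 17 min
Thu: 07:06–11:18 = 4 h 12 min; less 30 min break → 3 h 42 min
Fri: 09:17–21:17 = 12 h 0 min; less 30 min break → 11 h 30 min
Sat: 08:59–16:42 = 7 h 43 min; less 30 min break → 7 h 13 min
Total: 3 h 51 min + 7 h 17 min + 3 h 42 min + 11 h 30 min + 7 h 13 min = 33 h 33 min.

33.55 hours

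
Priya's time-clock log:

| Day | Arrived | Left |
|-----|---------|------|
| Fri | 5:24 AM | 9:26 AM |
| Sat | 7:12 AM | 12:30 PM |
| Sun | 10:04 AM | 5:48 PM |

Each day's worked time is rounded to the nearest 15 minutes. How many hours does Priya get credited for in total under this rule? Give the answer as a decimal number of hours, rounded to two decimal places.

17.00 hours

Fri: 5:24 AM–9:26 AM = 4 h 2 min → rounds to 4 h 0 min
Sat: 7:12 AM–12:30 PM = 5 h 18 min → rounds to 5 h 15 min
Sun: 10:04 AM–5:48 PM = 7 h 44 min → rounds to 7 h 45 min
Total credited: 17 h 0 min.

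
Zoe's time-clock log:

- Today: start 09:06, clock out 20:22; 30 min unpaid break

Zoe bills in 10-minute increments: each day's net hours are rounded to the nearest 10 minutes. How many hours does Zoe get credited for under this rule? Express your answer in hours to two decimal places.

10.83 hours

Today: 09:06–20:22 = 11 h 16 min − 30 min = 10 h 46 min → rounds to 10 h 50 min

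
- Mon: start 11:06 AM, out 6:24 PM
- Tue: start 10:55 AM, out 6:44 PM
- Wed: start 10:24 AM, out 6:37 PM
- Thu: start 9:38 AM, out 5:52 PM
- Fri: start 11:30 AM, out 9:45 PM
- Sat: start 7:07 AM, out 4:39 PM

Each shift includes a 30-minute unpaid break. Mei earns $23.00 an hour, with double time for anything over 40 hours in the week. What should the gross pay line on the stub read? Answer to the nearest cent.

Mon: 11:06 AM–6:24 PM = 7 h 18 min; less 30 min break → 6 h 48 min
Tue: 10:55 AM–6:44 PM = 7 h 49 min; less 30 min break → 7 h 19 min
Wed: 10:24 AM–6:37 PM = 8 h 13 min; less 30 min break → 7 h 43 min
Thu: 9:38 AM–5:52 PM = 8 h 14 min; less 30 min break → 7 h 44 min
Fri: 11:30 AM–9:45 PM = 10 h 15 min; less 30 min break → 9 h 45 min
Sat: 7:07 AM–4:39 PM = 9 h 32 min; less 30 min break → 9 h 2 min
Total worked: 48 h 21 min = 2901 min.
Regular 40 h 0 min = 2400 min at $23.00/h; overtime 8 h 21 min = 501 min at $46.00/h.
Pay = (2400 × $23.00 + 501 × $46.00) ÷ 60 = $1304.10.

$1304.10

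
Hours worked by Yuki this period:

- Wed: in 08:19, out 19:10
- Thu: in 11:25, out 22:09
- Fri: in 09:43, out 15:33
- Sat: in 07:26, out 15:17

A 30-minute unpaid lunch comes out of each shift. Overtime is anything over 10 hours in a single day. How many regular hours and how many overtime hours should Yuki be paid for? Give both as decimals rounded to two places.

Regular 32.68 hours, overtime 0.58 hours

Wed: 08:19–19:10 = 10 h 51 min; less 30 min break → 10 h 21 min
Thu: 11:25–22:09 = 10 h 44 min; less 30 min break → 10 h 14 min
Fri: 09:43–15:33 = 5 h 50 min; less 30 min break → 5 h 20 min
Sat: 07:26–15:17 = 7 h 51 min; less 30 min break → 7 h 21 min
Wed reg 10 h 0 min / OT 0 h 21 min; Thu reg 10 h 0 min / OT 0 h 14 min; Fri reg 5 h 20 min / OT 0 h 0 min; Sat reg 7 h 21 min / OT 0 h 0 min.
Totals: regular 32 h 41 min, overtime 0 h 35 min.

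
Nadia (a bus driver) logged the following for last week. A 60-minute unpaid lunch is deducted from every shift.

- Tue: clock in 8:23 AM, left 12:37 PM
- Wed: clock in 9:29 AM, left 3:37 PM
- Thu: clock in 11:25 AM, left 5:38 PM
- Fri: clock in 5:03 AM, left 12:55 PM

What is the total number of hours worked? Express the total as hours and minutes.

Tue: 8:23 AM–12:37 PM = 4 h 14 min; less 60 min break → 3 h 14 min
Wed: 9:29 AM–3:37 PM = 6 h 8 min; less 60 min break → 5 h 8 min
Thu: 11:25 AM–5:38 PM = 6 h 13 min; less 60 min break → 5 h 13 min
Fri: 5:03 AM–12:55 PM = 7 h 52 min; less 60 min break → 6 h 52 min
Total: 3 h 14 min + 5 h 8 min + 5 h 13 min + 6 h 52 min = 20 h 27 min.

20 h 27 min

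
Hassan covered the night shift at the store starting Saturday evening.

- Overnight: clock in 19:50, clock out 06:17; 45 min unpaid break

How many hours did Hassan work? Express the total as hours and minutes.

Overnight: 19:50 → midnight = 4 h 10 min; midnight → 06:17 = 6 h 17 min; span 10 h 27 min; less 45 min break → 9 h 42 min

9 h 42 min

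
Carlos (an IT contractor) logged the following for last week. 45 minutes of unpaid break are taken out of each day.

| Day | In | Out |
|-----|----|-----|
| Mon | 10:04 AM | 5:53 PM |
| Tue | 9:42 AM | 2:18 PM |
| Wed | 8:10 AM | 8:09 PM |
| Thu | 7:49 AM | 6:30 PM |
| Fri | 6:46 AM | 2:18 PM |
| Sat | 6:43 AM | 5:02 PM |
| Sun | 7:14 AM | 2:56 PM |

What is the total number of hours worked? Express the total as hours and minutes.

Mon: 10:04 AM–5:53 PM = 7 h 49 min; less 45 min break → 7 h 4 min
Tue: 9:42 AM–2:18 PM = 4 h 36 min; less 45 min break → 3 h 51 min
Wed: 8:10 AM–8:09 PM = 11 h 59 min; less 45 min break → 11 h 14 min
Thu: 7:49 AM–6:30 PM = 10 h 41 min; less 45 min break → 9 h 56 min
Fri: 6:46 AM–2:18 PM = 7 h 32 min; less 45 min break → 6 h 47 min
Sat: 6:43 AM–5:02 PM = 10 h 19 min; less 45 min break → 9 h 34 min
Sun: 7:14 AM–2:56 PM = 7 h 42 min; less 45 min break → 6 h 57 min
Total: 7 h 4 min + 3 h 51 min + 11 h 14 min + 9 h 56 min + 6 h 47 min + 9 h 34 min + 6 h 57 min = 55 h 23 min.

55 h 23 min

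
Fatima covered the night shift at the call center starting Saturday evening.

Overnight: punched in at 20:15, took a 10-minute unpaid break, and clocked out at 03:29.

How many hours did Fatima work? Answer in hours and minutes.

7 h 4 min

Overnight: 20:15 → midnight = 3 h 45 min; midnight → 03:29 = 3 h 29 min; span 7 h 14 min; less 10 min break → 7 h 4 min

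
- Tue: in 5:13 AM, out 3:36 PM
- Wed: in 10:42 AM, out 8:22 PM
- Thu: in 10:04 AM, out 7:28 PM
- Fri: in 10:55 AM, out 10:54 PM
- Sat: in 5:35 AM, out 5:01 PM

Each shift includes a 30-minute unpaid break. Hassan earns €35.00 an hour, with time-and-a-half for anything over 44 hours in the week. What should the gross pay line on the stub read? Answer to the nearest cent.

Tue: 5:13 AM–3:36 PM = 10 h 23 min; less 30 min break → 9 h 53 min
Wed: 10:42 AM–8:22 PM = 9 h 40 min; less 30 min break → 9 h 10 min
Thu: 10:04 AM–7:28 PM = 9 h 24 min; less 30 min break → 8 h 54 min
Fri: 10:55 AM–10:54 PM = 11 h 59 min; less 30 min break → 11 h 29 min
Sat: 5:35 AM–5:01 PM = 11 h 26 min; less 30 min break → 10 h 56 min
Total worked: 50 h 22 min = 3022 min.
Regular 44 h 0 min = 2640 min at €35.00/h; overtime 6 h 22 min = 382 min at €52.50/h.
Pay = (2640 × €35.00 + 382 × €52.50) ÷ 60 = €1874.25.

€1874.25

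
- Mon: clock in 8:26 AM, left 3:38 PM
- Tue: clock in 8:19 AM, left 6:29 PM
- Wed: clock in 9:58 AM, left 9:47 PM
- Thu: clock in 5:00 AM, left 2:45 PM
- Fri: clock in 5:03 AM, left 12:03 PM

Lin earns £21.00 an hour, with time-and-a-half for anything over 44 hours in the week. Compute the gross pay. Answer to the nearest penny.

Mon: 8:26 AM–3:38 PM = 7 h 12 min
Tue: 8:19 AM–6:29 PM = 10 h 10 min
Wed: 9:58 AM–9:47 PM = 11 h 49 min
Thu: 5:00 AM–2:45 PM = 9 h 45 min
Fri: 5:03 AM–12:03 PM = 7 h 0 min
Total worked: 45 h 56 min = 2756 min.
Regular 44 h 0 min = 2640 min at £21.00/h; overtime 1 h 56 min = 116 min at £31.50/h.
Pay = (2640 × £21.00 + 116 × £31.50) ÷ 60 = £984.90.

£984.90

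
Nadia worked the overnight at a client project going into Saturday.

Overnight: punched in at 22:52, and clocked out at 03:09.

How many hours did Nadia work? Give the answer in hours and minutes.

4 h 17 min

Overnight: 22:52 → midnight = 1 h 8 min; midnight → 03:09 = 3 h 9 min; span 4 h 17 min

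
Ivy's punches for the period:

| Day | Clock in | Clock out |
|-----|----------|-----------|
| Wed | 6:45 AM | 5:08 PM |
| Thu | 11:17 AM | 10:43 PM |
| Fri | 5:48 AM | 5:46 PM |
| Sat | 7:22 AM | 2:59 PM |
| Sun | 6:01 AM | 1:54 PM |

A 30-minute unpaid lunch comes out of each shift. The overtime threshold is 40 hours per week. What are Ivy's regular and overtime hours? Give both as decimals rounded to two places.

Regular 40.00 hours, overtime 6.78 hours

Wed: 6:45 AM–5:08 PM = 10 h 23 min; less 30 min break → 9 h 53 min
Thu: 11:17 AM–10:43 PM = 11 h 26 min; less 30 min break → 10 h 56 min
Fri: 5:48 AM–5:46 PM = 11 h 58 min; less 30 min break → 11 h 28 min
Sat: 7:22 AM–2:59 PM = 7 h 37 min; less 30 min break → 7 h 7 min
Sun: 6:01 AM–1:54 PM = 7 h 53 min; less 30 min break → 7 h 23 min
Total worked: 46 h 47 min = 46.78 h.
Threshold 40 h → overtime 6 h 47 min, regular 40 h 0 min.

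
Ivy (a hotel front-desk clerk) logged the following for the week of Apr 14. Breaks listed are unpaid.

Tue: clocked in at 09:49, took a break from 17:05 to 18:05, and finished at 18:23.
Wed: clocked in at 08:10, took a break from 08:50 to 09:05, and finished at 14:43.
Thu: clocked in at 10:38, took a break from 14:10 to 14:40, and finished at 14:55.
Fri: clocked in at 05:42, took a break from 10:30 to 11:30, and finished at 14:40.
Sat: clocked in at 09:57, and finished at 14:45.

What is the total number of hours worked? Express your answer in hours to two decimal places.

Tue: 09:49–18:23 = 8 h 34 min; less 60 min break → 7 h 34 min
Wed: 08:10–14:43 = 6 h 33 min; less 15 min break → 6 h 18 min
Thu: 10:38–14:55 = 4 h 17 min; less 30 min break → 3 h 47 min
Fri: 05:42–14:40 = 8 h 58 min; less 60 min break → 7 h 58 min
Sat: 09:57–14:45 = 4 h 48 min
Total: 7 h 34 min + 6 h 18 min + 3 h 47 min + 7 h 58 min + 4 h 48 min = 30 h 25 min.

30.42 hours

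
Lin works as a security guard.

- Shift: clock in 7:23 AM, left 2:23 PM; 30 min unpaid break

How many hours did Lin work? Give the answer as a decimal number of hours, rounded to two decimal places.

Shift: 7:23 AM–2:23 PM = 7 h 0 min; less 30 min break → 6 h 30 min

6.50 hours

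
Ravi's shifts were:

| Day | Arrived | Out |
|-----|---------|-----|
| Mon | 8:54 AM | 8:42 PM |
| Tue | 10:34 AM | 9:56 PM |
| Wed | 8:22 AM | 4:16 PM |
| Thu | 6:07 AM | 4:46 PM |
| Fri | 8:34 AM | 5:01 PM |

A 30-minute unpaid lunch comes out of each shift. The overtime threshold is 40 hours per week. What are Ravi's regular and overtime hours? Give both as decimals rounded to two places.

Mon: 8:54 AM–8:42 PM = 11 h 48 min; less 30 min break → 11 h 18 min
Tue: 10:34 AM–9:56 PM = 11 h 22 min; less 30 min break → 10 h 52 min
Wed: 8:22 AM–4:16 PM = 7 h 54 min; less 30 min break → 7 h 24 min
Thu: 6:07 AM–4:46 PM = 10 h 39 min; less 30 min break → 10 h 9 min
Fri: 8:34 AM–5:01 PM = 8 h 27 min; less 30 min break → 7 h 57 min
Total worked: 47 h 40 min = 47.67 h.
Threshold 40 h → overtime 7 h 40 min, regular 40 h 0 min.

Regular 40.00 hours, overtime 7.67 hours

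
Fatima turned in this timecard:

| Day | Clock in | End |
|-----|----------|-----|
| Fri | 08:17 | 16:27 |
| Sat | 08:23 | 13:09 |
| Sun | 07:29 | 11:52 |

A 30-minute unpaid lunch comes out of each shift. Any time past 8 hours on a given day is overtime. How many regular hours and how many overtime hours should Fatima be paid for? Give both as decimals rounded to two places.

Fri: 08:17–16:27 = 8 h 10 min; less 30 min break → 7 h 40 min
Sat: 08:23–13:09 = 4 h 46 min; less 30 min break → 4 h 16 min
Sun: 07:29–11:52 = 4 h 23 min; less 30 min break → 3 h 53 min
Fri reg 7 h 40 min / OT 0 h 0 min; Sat reg 4 h 16 min / OT 0 h 0 min; Sun reg 3 h 53 min / OT 0 h 0 min.
Totals: regular 15 h 49 min, overtime 0 h 0 min.

Regular 15.82 hours, overtime 0.00 hours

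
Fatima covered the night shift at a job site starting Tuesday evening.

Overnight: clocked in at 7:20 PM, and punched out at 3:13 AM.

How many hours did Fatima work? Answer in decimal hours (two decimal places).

Overnight: 7:20 PM → midnight = 4 h 40 min; midnight → 3:13 AM = 3 h 13 min; span 7 h 53 min

7.88 hours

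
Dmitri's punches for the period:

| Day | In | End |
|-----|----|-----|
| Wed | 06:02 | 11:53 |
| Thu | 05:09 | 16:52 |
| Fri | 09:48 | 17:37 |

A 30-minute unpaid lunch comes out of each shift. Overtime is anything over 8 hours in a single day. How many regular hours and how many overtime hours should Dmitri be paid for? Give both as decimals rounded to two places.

Regular 20.67 hours, overtime 3.22 hours

Wed: 06:02–11:53 = 5 h 51 min; less 30 min break → 5 h 21 min
Thu: 05:09–16:52 = 11 h 43 min; less 30 min break → 11 h 13 min
Fri: 09:48–17:37 = 7 h 49 min; less 30 min break → 7 h 19 min
Wed reg 5 h 21 min / OT 0 h 0 min; Thu reg 8 h 0 min / OT 3 h 13 min; Fri reg 7 h 19 min / OT 0 h 0 min.
Totals: regular 20 h 40 min, overtime 3 h 13 min.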